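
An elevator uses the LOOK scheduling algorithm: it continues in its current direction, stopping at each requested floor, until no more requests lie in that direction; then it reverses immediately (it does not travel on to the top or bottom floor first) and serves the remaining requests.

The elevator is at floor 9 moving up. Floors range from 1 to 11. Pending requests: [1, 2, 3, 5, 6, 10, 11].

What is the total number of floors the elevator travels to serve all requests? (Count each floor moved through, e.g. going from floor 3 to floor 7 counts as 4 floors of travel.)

Answer: 12

Derivation:
Start at floor 9 moving up, LOOK stop order: [10, 11, 6, 5, 3, 2, 1]
  9 → 10: |10-9| = 1, total = 1
  10 → 11: |11-10| = 1, total = 2
  11 → 6: |6-11| = 5, total = 7
  6 → 5: |5-6| = 1, total = 8
  5 → 3: |3-5| = 2, total = 10
  3 → 2: |2-3| = 1, total = 11
  2 → 1: |1-2| = 1, total = 12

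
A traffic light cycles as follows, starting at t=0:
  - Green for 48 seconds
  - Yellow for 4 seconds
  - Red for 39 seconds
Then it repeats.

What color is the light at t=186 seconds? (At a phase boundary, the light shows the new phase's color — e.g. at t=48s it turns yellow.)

Answer: green

Derivation:
Cycle length = 48 + 4 + 39 = 91s
t = 186, phase_t = 186 mod 91 = 4
4 < 48 (green end) → GREEN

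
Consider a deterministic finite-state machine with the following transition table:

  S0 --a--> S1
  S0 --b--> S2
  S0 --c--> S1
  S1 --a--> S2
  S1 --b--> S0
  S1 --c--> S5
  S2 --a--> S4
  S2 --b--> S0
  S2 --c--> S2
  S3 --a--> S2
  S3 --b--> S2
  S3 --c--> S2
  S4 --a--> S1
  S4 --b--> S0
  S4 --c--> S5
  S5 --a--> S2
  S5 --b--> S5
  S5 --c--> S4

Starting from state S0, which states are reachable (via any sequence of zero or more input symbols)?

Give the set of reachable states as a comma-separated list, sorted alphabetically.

Answer: S0, S1, S2, S4, S5

Derivation:
BFS from S0:
  visit S0: S0--a-->S1 (new), S0--b-->S2 (new), S0--c-->S1 (seen)
  visit S1: S1--a-->S2 (seen), S1--b-->S0 (seen), S1--c-->S5 (new)
  visit S2: S2--a-->S4 (new), S2--b-->S0 (seen), S2--c-->S2 (seen)
  visit S5: S5--a-->S2 (seen), S5--b-->S5 (seen), S5--c-->S4 (seen)
  visit S4: S4--a-->S1 (seen), S4--b-->S0 (seen), S4--c-->S5 (seen)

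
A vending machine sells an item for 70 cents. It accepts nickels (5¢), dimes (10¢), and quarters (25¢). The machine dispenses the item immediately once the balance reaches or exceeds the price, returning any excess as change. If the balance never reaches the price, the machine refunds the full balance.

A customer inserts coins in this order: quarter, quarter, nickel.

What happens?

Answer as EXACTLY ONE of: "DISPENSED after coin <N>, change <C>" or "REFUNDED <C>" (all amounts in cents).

Answer: REFUNDED 55

Derivation:
Price: 70¢
Coin 1 (quarter, 25¢): balance = 25¢
Coin 2 (quarter, 25¢): balance = 50¢
Coin 3 (nickel, 5¢): balance = 55¢
All coins inserted, balance 55¢ < price 70¢ → REFUND 55¢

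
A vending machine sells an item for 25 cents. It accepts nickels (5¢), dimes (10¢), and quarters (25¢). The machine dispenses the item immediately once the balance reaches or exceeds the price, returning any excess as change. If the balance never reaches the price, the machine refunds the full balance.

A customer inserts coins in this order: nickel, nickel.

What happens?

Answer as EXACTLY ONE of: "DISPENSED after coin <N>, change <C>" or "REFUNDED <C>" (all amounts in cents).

Answer: REFUNDED 10

Derivation:
Price: 25¢
Coin 1 (nickel, 5¢): balance = 5¢
Coin 2 (nickel, 5¢): balance = 10¢
All coins inserted, balance 10¢ < price 25¢ → REFUND 10¢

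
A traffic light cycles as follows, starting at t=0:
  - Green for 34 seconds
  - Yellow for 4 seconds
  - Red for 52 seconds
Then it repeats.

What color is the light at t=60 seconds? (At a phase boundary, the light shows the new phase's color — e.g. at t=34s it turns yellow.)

Answer: red

Derivation:
Cycle length = 34 + 4 + 52 = 90s
t = 60, phase_t = 60 mod 90 = 60
60 >= 38 → RED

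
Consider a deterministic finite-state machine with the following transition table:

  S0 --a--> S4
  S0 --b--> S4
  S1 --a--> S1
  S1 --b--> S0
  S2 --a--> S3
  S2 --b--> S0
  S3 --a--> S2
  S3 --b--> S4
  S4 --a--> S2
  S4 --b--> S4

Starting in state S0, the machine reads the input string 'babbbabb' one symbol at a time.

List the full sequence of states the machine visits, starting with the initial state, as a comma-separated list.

Answer: S0, S4, S2, S0, S4, S4, S2, S0, S4

Derivation:
Start: S0
  read 'b': S0 --b--> S4
  read 'a': S4 --a--> S2
  read 'b': S2 --b--> S0
  read 'b': S0 --b--> S4
  read 'b': S4 --b--> S4
  read 'a': S4 --a--> S2
  read 'b': S2 --b--> S0
  read 'b': S0 --b--> S4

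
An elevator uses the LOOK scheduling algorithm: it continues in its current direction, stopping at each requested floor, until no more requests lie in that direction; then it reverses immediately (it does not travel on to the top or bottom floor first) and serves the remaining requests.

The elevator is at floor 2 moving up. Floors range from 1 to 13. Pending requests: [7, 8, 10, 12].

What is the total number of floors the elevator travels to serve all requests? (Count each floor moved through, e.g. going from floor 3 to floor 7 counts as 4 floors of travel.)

Start at floor 2 moving up, LOOK stop order: [7, 8, 10, 12]
  2 → 7: |7-2| = 5, total = 5
  7 → 8: |8-7| = 1, total = 6
  8 → 10: |10-8| = 2, total = 8
  10 → 12: |12-10| = 2, total = 10

Answer: 10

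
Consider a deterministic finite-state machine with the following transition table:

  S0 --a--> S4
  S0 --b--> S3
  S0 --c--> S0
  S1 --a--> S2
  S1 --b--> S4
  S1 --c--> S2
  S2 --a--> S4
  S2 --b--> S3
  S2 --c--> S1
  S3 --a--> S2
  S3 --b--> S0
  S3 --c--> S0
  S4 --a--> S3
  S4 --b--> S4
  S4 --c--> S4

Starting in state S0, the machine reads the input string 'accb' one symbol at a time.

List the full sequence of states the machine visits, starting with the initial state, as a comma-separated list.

Answer: S0, S4, S4, S4, S4

Derivation:
Start: S0
  read 'a': S0 --a--> S4
  read 'c': S4 --c--> S4
  read 'c': S4 --c--> S4
  read 'b': S4 --b--> S4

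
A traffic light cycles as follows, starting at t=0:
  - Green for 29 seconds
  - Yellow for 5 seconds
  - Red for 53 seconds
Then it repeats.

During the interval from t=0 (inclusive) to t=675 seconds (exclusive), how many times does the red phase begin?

Answer: 8

Derivation:
Cycle = 29+5+53 = 87s
red phase starts at t = k*87 + 34 for k=0,1,2,...
Need k*87+34 < 675 → k < 7.368
k ∈ {0, ..., 7} → 8 starts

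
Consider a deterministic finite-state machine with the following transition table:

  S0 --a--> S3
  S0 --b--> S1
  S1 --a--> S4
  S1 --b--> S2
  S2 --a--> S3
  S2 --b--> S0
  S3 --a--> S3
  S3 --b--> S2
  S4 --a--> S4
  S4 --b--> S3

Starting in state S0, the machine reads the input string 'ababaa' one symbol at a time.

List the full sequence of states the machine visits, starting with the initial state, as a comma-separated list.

Answer: S0, S3, S2, S3, S2, S3, S3

Derivation:
Start: S0
  read 'a': S0 --a--> S3
  read 'b': S3 --b--> S2
  read 'a': S2 --a--> S3
  read 'b': S3 --b--> S2
  read 'a': S2 --a--> S3
  read 'a': S3 --a--> S3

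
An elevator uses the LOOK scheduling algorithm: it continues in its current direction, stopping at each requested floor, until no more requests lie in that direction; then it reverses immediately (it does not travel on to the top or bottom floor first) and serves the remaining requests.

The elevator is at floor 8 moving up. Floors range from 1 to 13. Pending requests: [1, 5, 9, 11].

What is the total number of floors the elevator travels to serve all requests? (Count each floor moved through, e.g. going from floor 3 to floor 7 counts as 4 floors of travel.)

Start at floor 8 moving up, LOOK stop order: [9, 11, 5, 1]
  8 → 9: |9-8| = 1, total = 1
  9 → 11: |11-9| = 2, total = 3
  11 → 5: |5-11| = 6, total = 9
  5 → 1: |1-5| = 4, total = 13

Answer: 13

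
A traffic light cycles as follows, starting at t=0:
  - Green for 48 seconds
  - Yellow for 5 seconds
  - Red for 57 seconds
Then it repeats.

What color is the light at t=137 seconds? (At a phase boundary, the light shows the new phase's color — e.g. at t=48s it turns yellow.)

Cycle length = 48 + 5 + 57 = 110s
t = 137, phase_t = 137 mod 110 = 27
27 < 48 (green end) → GREEN

Answer: green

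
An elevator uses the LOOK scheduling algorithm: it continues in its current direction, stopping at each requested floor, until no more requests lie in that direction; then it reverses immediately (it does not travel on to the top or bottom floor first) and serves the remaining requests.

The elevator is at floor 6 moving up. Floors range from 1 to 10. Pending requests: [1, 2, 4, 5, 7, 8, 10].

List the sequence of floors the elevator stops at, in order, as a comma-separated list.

Current: 6, moving UP
Serve above first (ascending): [7, 8, 10]
Then reverse, serve below (descending): [5, 4, 2, 1]

Answer: 7, 8, 10, 5, 4, 2, 1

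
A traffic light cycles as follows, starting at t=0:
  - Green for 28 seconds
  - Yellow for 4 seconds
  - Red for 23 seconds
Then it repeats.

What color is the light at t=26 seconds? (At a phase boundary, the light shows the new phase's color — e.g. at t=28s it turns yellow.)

Answer: green

Derivation:
Cycle length = 28 + 4 + 23 = 55s
t = 26, phase_t = 26 mod 55 = 26
26 < 28 (green end) → GREEN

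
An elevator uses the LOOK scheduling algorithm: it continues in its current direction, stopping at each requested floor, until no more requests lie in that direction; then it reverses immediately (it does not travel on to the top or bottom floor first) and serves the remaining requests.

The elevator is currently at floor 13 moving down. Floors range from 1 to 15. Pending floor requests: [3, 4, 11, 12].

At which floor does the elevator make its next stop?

Answer: 12

Derivation:
Current floor: 13, direction: down
Requests above: []
Requests below: [3, 4, 11, 12]
Moving down and requests lie below → nearest below is max([3, 4, 11, 12]) = 12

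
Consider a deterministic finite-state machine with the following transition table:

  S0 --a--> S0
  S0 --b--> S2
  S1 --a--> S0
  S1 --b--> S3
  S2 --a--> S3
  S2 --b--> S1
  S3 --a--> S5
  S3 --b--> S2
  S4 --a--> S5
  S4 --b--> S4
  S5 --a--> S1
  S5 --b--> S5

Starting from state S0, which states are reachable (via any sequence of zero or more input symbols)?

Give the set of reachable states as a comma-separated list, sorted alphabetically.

Answer: S0, S1, S2, S3, S5

Derivation:
BFS from S0:
  visit S0: S0--a-->S0 (seen), S0--b-->S2 (new)
  visit S2: S2--a-->S3 (new), S2--b-->S1 (new)
  visit S3: S3--a-->S5 (new), S3--b-->S2 (seen)
  visit S1: S1--a-->S0 (seen), S1--b-->S3 (seen)
  visit S5: S5--a-->S1 (seen), S5--b-->S5 (seen)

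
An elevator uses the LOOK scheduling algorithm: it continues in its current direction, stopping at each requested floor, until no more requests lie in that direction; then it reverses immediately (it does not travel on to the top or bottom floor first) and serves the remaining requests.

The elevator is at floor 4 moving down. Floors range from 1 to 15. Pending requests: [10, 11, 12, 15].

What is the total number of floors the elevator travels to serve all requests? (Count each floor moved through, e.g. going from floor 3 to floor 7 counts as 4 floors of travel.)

Start at floor 4 moving down, LOOK stop order: [10, 11, 12, 15]
  4 → 10: |10-4| = 6, total = 6
  10 → 11: |11-10| = 1, total = 7
  11 → 12: |12-11| = 1, total = 8
  12 → 15: |15-12| = 3, total = 11

Answer: 11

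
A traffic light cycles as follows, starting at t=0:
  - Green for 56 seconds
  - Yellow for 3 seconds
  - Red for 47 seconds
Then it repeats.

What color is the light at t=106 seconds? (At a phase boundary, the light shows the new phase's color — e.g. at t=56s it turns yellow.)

Cycle length = 56 + 3 + 47 = 106s
t = 106, phase_t = 106 mod 106 = 0
0 < 56 (green end) → GREEN

Answer: green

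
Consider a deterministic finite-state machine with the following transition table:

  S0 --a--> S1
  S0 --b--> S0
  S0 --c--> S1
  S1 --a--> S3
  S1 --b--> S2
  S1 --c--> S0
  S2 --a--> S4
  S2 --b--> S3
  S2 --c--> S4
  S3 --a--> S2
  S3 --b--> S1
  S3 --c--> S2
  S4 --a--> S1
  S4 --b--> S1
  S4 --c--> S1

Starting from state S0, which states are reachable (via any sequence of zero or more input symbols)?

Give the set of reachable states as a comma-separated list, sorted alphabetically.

BFS from S0:
  visit S0: S0--a-->S1 (new), S0--b-->S0 (seen), S0--c-->S1 (seen)
  visit S1: S1--a-->S3 (new), S1--b-->S2 (new), S1--c-->S0 (seen)
  visit S3: S3--a-->S2 (seen), S3--b-->S1 (seen), S3--c-->S2 (seen)
  visit S2: S2--a-->S4 (new), S2--b-->S3 (seen), S2--c-->S4 (seen)
  visit S4: S4--a-->S1 (seen), S4--b-->S1 (seen), S4--c-->S1 (seen)

Answer: S0, S1, S2, S3, S4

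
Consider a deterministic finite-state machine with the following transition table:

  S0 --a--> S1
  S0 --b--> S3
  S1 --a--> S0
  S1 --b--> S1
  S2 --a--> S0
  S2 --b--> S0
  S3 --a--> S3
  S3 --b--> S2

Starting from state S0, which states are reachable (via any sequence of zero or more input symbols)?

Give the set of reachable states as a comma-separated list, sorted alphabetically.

BFS from S0:
  visit S0: S0--a-->S1 (new), S0--b-->S3 (new)
  visit S1: S1--a-->S0 (seen), S1--b-->S1 (seen)
  visit S3: S3--a-->S3 (seen), S3--b-->S2 (new)
  visit S2: S2--a-->S0 (seen), S2--b-->S0 (seen)

Answer: S0, S1, S2, S3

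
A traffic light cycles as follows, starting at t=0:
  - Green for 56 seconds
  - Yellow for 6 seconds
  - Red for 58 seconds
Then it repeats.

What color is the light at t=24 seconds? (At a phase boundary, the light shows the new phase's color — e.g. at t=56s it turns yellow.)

Cycle length = 56 + 6 + 58 = 120s
t = 24, phase_t = 24 mod 120 = 24
24 < 56 (green end) → GREEN

Answer: green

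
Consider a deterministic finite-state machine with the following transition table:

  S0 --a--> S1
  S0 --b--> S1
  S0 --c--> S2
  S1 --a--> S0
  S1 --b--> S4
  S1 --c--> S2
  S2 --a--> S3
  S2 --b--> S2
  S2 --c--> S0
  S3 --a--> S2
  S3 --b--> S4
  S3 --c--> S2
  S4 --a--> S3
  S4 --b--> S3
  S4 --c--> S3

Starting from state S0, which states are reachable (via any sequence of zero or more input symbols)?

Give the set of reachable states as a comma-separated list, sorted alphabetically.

Answer: S0, S1, S2, S3, S4

Derivation:
BFS from S0:
  visit S0: S0--a-->S1 (new), S0--b-->S1 (seen), S0--c-->S2 (new)
  visit S1: S1--a-->S0 (seen), S1--b-->S4 (new), S1--c-->S2 (seen)
  visit S2: S2--a-->S3 (new), S2--b-->S2 (seen), S2--c-->S0 (seen)
  visit S4: S4--a-->S3 (seen), S4--b-->S3 (seen), S4--c-->S3 (seen)
  visit S3: S3--a-->S2 (seen), S3--b-->S4 (seen), S3--c-->S2 (seen)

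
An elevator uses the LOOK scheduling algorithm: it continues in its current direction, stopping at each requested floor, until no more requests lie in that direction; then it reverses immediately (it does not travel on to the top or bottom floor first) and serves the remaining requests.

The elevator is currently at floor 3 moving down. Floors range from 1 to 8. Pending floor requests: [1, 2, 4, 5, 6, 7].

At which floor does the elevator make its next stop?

Current floor: 3, direction: down
Requests above: [4, 5, 6, 7]
Requests below: [1, 2]
Moving down and requests lie below → nearest below is max([1, 2]) = 2

Answer: 2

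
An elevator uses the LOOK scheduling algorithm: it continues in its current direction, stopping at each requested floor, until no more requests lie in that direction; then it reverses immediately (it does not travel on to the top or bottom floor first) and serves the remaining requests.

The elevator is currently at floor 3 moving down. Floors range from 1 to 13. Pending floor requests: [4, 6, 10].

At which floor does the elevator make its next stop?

Current floor: 3, direction: down
Requests above: [4, 6, 10]
Requests below: []
Moving down but no requests below → reverse; nearest above is min([4, 6, 10]) = 4

Answer: 4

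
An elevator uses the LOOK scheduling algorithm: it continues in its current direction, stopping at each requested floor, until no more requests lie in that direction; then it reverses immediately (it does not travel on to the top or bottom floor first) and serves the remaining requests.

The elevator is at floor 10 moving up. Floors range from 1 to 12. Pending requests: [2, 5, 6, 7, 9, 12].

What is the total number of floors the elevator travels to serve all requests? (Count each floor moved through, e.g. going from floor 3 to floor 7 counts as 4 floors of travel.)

Answer: 12

Derivation:
Start at floor 10 moving up, LOOK stop order: [12, 9, 7, 6, 5, 2]
  10 → 12: |12-10| = 2, total = 2
  12 → 9: |9-12| = 3, total = 5
  9 → 7: |7-9| = 2, total = 7
  7 → 6: |6-7| = 1, total = 8
  6 → 5: |5-6| = 1, total = 9
  5 → 2: |2-5| = 3, total = 12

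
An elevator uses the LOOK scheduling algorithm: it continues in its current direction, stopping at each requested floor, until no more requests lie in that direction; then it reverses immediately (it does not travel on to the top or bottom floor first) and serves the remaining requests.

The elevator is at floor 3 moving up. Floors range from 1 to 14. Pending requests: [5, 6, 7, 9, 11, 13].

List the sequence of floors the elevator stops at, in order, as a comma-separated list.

Answer: 5, 6, 7, 9, 11, 13

Derivation:
Current: 3, moving UP
Serve above first (ascending): [5, 6, 7, 9, 11, 13]
Then reverse, serve below (descending): []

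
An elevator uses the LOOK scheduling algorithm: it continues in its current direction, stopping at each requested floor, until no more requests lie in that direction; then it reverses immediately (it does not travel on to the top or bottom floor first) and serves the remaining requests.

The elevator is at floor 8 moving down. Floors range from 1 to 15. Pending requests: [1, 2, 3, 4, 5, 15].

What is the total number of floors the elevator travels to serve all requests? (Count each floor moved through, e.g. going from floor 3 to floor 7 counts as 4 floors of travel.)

Answer: 21

Derivation:
Start at floor 8 moving down, LOOK stop order: [5, 4, 3, 2, 1, 15]
  8 → 5: |5-8| = 3, total = 3
  5 → 4: |4-5| = 1, total = 4
  4 → 3: |3-4| = 1, total = 5
  3 → 2: |2-3| = 1, total = 6
  2 → 1: |1-2| = 1, total = 7
  1 → 15: |15-1| = 14, total = 21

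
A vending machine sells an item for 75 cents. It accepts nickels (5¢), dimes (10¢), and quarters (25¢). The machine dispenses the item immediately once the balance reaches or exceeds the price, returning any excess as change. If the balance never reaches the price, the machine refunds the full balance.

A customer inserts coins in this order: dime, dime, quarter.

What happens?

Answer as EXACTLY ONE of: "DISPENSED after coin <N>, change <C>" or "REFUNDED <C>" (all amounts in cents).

Price: 75¢
Coin 1 (dime, 10¢): balance = 10¢
Coin 2 (dime, 10¢): balance = 20¢
Coin 3 (quarter, 25¢): balance = 45¢
All coins inserted, balance 45¢ < price 75¢ → REFUND 45¢

Answer: REFUNDED 45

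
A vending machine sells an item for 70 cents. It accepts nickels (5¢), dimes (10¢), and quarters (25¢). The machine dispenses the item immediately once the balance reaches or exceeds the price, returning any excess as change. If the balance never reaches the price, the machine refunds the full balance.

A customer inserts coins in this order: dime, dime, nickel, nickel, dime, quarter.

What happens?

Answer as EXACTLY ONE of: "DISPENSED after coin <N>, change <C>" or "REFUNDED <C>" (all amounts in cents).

Answer: REFUNDED 65

Derivation:
Price: 70¢
Coin 1 (dime, 10¢): balance = 10¢
Coin 2 (dime, 10¢): balance = 20¢
Coin 3 (nickel, 5¢): balance = 25¢
Coin 4 (nickel, 5¢): balance = 30¢
Coin 5 (dime, 10¢): balance = 40¢
Coin 6 (quarter, 25¢): balance = 65¢
All coins inserted, balance 65¢ < price 70¢ → REFUND 65¢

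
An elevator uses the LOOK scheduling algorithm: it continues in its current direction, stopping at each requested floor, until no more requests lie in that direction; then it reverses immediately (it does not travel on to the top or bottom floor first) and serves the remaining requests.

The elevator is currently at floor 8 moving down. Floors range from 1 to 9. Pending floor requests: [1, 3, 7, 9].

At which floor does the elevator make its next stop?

Current floor: 8, direction: down
Requests above: [9]
Requests below: [1, 3, 7]
Moving down and requests lie below → nearest below is max([1, 3, 7]) = 7

Answer: 7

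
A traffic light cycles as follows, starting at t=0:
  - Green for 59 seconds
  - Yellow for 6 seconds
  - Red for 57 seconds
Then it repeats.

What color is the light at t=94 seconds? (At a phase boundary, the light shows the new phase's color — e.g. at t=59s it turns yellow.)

Answer: red

Derivation:
Cycle length = 59 + 6 + 57 = 122s
t = 94, phase_t = 94 mod 122 = 94
94 >= 65 → RED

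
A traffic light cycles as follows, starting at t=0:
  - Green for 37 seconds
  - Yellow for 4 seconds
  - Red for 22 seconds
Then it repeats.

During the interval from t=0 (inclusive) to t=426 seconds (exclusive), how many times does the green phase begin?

Cycle = 37+4+22 = 63s
green phase starts at t = k*63 + 0 for k=0,1,2,...
Need k*63+0 < 426 → k < 6.762
k ∈ {0, ..., 6} → 7 starts

Answer: 7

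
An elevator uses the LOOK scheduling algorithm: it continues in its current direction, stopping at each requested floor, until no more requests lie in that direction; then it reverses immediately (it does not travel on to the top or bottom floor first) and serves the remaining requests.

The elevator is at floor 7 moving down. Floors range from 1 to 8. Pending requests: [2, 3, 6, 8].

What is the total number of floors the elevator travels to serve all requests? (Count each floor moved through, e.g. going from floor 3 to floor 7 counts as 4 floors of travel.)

Start at floor 7 moving down, LOOK stop order: [6, 3, 2, 8]
  7 → 6: |6-7| = 1, total = 1
  6 → 3: |3-6| = 3, total = 4
  3 → 2: |2-3| = 1, total = 5
  2 → 8: |8-2| = 6, total = 11

Answer: 11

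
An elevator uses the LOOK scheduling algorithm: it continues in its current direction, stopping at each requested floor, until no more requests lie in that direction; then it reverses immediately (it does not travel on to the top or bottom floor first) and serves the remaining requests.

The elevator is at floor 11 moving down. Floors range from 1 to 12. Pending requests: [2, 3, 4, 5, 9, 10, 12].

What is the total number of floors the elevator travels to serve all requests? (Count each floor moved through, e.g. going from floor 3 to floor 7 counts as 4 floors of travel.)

Answer: 19

Derivation:
Start at floor 11 moving down, LOOK stop order: [10, 9, 5, 4, 3, 2, 12]
  11 → 10: |10-11| = 1, total = 1
  10 → 9: |9-10| = 1, total = 2
  9 → 5: |5-9| = 4, total = 6
  5 → 4: |4-5| = 1, total = 7
  4 → 3: |3-4| = 1, total = 8
  3 → 2: |2-3| = 1, total = 9
  2 → 12: |12-2| = 10, total = 19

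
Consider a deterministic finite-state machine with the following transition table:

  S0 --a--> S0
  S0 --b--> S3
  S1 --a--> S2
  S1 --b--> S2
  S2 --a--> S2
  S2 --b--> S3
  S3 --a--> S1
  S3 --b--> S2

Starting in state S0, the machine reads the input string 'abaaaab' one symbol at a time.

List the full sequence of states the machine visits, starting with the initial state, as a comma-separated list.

Answer: S0, S0, S3, S1, S2, S2, S2, S3

Derivation:
Start: S0
  read 'a': S0 --a--> S0
  read 'b': S0 --b--> S3
  read 'a': S3 --a--> S1
  read 'a': S1 --a--> S2
  read 'a': S2 --a--> S2
  read 'a': S2 --a--> S2
  read 'b': S2 --b--> S3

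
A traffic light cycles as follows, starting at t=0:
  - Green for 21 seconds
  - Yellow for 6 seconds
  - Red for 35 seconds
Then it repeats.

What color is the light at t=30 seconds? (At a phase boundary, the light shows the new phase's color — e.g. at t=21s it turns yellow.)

Answer: red

Derivation:
Cycle length = 21 + 6 + 35 = 62s
t = 30, phase_t = 30 mod 62 = 30
30 >= 27 → RED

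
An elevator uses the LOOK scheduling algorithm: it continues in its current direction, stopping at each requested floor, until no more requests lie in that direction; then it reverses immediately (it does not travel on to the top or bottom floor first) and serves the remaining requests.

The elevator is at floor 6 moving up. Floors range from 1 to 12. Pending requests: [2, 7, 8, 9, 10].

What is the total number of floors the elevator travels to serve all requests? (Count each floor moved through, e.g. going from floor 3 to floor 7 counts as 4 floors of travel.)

Start at floor 6 moving up, LOOK stop order: [7, 8, 9, 10, 2]
  6 → 7: |7-6| = 1, total = 1
  7 → 8: |8-7| = 1, total = 2
  8 → 9: |9-8| = 1, total = 3
  9 → 10: |10-9| = 1, total = 4
  10 → 2: |2-10| = 8, total = 12

Answer: 12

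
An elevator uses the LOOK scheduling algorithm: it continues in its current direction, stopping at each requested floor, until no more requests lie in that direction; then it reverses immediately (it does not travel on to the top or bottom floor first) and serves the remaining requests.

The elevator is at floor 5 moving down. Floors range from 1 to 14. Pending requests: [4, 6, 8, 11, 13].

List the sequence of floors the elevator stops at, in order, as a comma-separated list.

Answer: 4, 6, 8, 11, 13

Derivation:
Current: 5, moving DOWN
Serve below first (descending): [4]
Then reverse, serve above (ascending): [6, 8, 11, 13]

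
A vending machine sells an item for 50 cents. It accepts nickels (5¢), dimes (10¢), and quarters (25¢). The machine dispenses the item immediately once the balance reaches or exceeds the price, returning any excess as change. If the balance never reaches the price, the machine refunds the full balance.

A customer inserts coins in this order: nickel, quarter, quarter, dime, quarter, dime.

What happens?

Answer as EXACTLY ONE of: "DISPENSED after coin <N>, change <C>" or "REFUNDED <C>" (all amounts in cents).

Answer: DISPENSED after coin 3, change 5

Derivation:
Price: 50¢
Coin 1 (nickel, 5¢): balance = 5¢
Coin 2 (quarter, 25¢): balance = 30¢
Coin 3 (quarter, 25¢): balance = 55¢
  → balance >= price → DISPENSE, change = 55 - 50 = 5¢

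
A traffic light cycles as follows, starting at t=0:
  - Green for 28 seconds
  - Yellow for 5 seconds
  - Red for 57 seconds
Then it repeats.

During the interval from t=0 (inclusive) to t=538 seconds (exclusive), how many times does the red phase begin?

Cycle = 28+5+57 = 90s
red phase starts at t = k*90 + 33 for k=0,1,2,...
Need k*90+33 < 538 → k < 5.611
k ∈ {0, ..., 5} → 6 starts

Answer: 6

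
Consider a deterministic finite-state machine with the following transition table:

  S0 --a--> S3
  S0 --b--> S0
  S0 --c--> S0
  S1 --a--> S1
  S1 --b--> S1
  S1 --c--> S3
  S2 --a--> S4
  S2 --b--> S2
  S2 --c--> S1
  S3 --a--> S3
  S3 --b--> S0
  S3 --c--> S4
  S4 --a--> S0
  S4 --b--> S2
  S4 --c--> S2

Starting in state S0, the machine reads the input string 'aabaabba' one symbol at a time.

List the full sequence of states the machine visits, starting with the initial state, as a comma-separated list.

Answer: S0, S3, S3, S0, S3, S3, S0, S0, S3

Derivation:
Start: S0
  read 'a': S0 --a--> S3
  read 'a': S3 --a--> S3
  read 'b': S3 --b--> S0
  read 'a': S0 --a--> S3
  read 'a': S3 --a--> S3
  read 'b': S3 --b--> S0
  read 'b': S0 --b--> S0
  read 'a': S0 --a--> S3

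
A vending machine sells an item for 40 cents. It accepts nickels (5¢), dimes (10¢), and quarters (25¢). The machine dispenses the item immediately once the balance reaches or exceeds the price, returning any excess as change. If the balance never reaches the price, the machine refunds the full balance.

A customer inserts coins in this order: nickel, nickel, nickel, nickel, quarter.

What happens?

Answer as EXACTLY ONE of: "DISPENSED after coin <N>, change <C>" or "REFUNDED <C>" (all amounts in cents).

Price: 40¢
Coin 1 (nickel, 5¢): balance = 5¢
Coin 2 (nickel, 5¢): balance = 10¢
Coin 3 (nickel, 5¢): balance = 15¢
Coin 4 (nickel, 5¢): balance = 20¢
Coin 5 (quarter, 25¢): balance = 45¢
  → balance >= price → DISPENSE, change = 45 - 40 = 5¢

Answer: DISPENSED after coin 5, change 5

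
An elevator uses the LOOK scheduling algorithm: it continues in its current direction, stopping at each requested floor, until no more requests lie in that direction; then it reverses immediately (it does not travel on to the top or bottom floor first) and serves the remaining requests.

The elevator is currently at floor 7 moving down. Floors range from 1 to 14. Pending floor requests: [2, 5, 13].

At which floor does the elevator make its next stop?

Answer: 5

Derivation:
Current floor: 7, direction: down
Requests above: [13]
Requests below: [2, 5]
Moving down and requests lie below → nearest below is max([2, 5]) = 5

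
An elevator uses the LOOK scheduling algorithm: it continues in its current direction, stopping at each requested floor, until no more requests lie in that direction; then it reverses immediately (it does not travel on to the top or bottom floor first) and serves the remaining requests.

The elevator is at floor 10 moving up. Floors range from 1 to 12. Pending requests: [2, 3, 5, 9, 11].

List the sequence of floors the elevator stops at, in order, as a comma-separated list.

Current: 10, moving UP
Serve above first (ascending): [11]
Then reverse, serve below (descending): [9, 5, 3, 2]

Answer: 11, 9, 5, 3, 2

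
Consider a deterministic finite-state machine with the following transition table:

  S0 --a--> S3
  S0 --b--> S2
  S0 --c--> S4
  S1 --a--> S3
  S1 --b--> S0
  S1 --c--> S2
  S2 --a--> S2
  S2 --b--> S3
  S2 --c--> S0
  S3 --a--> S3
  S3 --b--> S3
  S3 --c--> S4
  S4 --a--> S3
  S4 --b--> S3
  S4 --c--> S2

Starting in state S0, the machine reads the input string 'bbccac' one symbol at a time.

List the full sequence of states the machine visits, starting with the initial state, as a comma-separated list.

Answer: S0, S2, S3, S4, S2, S2, S0

Derivation:
Start: S0
  read 'b': S0 --b--> S2
  read 'b': S2 --b--> S3
  read 'c': S3 --c--> S4
  read 'c': S4 --c--> S2
  read 'a': S2 --a--> S2
  read 'c': S2 --c--> S0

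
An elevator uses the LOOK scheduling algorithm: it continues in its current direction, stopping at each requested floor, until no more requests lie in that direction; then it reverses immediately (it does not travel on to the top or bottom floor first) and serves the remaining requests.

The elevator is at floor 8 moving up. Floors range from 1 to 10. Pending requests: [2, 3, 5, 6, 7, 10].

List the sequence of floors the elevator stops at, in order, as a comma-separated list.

Answer: 10, 7, 6, 5, 3, 2

Derivation:
Current: 8, moving UP
Serve above first (ascending): [10]
Then reverse, serve below (descending): [7, 6, 5, 3, 2]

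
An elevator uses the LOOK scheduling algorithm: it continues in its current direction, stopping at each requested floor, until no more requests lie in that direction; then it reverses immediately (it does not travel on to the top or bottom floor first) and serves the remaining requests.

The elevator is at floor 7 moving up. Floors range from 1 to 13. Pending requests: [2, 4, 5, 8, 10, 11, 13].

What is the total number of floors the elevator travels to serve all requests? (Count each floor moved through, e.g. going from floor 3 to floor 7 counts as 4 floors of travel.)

Start at floor 7 moving up, LOOK stop order: [8, 10, 11, 13, 5, 4, 2]
  7 → 8: |8-7| = 1, total = 1
  8 → 10: |10-8| = 2, total = 3
  10 → 11: |11-10| = 1, total = 4
  11 → 13: |13-11| = 2, total = 6
  13 → 5: |5-13| = 8, total = 14
  5 → 4: |4-5| = 1, total = 15
  4 → 2: |2-4| = 2, total = 17

Answer: 17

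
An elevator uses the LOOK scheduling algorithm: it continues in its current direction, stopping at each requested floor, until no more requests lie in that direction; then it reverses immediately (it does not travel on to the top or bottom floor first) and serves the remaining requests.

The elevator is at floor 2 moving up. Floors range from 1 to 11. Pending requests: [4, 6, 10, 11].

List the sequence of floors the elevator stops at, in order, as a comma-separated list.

Current: 2, moving UP
Serve above first (ascending): [4, 6, 10, 11]
Then reverse, serve below (descending): []

Answer: 4, 6, 10, 11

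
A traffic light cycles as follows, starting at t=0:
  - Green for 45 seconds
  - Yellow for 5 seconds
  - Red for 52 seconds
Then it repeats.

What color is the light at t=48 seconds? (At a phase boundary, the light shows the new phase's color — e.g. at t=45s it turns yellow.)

Answer: yellow

Derivation:
Cycle length = 45 + 5 + 52 = 102s
t = 48, phase_t = 48 mod 102 = 48
45 <= 48 < 50 (yellow end) → YELLOW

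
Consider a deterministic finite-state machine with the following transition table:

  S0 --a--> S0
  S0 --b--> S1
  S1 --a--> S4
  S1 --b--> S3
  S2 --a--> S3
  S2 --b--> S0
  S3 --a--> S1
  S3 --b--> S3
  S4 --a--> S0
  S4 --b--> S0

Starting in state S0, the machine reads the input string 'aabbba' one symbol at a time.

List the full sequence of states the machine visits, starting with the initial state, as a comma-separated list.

Start: S0
  read 'a': S0 --a--> S0
  read 'a': S0 --a--> S0
  read 'b': S0 --b--> S1
  read 'b': S1 --b--> S3
  read 'b': S3 --b--> S3
  read 'a': S3 --a--> S1

Answer: S0, S0, S0, S1, S3, S3, S1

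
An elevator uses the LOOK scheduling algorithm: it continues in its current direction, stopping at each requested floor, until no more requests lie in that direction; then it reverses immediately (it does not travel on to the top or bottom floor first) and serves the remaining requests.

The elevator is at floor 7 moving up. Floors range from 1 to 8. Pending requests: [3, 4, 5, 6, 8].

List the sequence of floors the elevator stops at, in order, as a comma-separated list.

Current: 7, moving UP
Serve above first (ascending): [8]
Then reverse, serve below (descending): [6, 5, 4, 3]

Answer: 8, 6, 5, 4, 3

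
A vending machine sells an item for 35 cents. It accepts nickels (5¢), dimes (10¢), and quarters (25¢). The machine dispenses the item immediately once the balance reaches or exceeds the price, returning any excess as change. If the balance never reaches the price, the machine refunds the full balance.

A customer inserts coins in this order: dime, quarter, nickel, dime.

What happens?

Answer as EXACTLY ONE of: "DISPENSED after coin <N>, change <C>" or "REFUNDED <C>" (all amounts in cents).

Price: 35¢
Coin 1 (dime, 10¢): balance = 10¢
Coin 2 (quarter, 25¢): balance = 35¢
  → balance >= price → DISPENSE, change = 35 - 35 = 0¢

Answer: DISPENSED after coin 2, change 0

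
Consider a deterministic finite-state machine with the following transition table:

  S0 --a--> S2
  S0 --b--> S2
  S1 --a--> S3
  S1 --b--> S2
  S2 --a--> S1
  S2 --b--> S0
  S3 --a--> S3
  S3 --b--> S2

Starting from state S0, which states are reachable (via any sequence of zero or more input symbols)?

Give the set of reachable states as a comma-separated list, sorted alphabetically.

Answer: S0, S1, S2, S3

Derivation:
BFS from S0:
  visit S0: S0--a-->S2 (new), S0--b-->S2 (seen)
  visit S2: S2--a-->S1 (new), S2--b-->S0 (seen)
  visit S1: S1--a-->S3 (new), S1--b-->S2 (seen)
  visit S3: S3--a-->S3 (seen), S3--b-->S2 (seen)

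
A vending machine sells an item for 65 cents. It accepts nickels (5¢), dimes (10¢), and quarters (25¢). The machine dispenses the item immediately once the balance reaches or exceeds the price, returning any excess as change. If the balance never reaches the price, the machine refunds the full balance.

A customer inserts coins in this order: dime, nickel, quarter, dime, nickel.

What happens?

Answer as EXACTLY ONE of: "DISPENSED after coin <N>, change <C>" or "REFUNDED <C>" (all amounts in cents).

Answer: REFUNDED 55

Derivation:
Price: 65¢
Coin 1 (dime, 10¢): balance = 10¢
Coin 2 (nickel, 5¢): balance = 15¢
Coin 3 (quarter, 25¢): balance = 40¢
Coin 4 (dime, 10¢): balance = 50¢
Coin 5 (nickel, 5¢): balance = 55¢
All coins inserted, balance 55¢ < price 65¢ → REFUND 55¢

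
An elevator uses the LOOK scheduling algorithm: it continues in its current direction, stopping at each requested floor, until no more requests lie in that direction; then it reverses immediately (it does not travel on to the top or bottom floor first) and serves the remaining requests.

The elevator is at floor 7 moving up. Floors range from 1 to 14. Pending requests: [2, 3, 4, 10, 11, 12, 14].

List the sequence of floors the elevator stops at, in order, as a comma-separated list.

Answer: 10, 11, 12, 14, 4, 3, 2

Derivation:
Current: 7, moving UP
Serve above first (ascending): [10, 11, 12, 14]
Then reverse, serve below (descending): [4, 3, 2]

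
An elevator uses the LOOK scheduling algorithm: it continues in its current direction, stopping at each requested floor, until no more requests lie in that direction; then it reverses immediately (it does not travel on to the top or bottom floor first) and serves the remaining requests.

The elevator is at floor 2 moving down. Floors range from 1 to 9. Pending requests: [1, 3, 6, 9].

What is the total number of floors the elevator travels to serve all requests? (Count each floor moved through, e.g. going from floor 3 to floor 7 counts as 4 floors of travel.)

Start at floor 2 moving down, LOOK stop order: [1, 3, 6, 9]
  2 → 1: |1-2| = 1, total = 1
  1 → 3: |3-1| = 2, total = 3
  3 → 6: |6-3| = 3, total = 6
  6 → 9: |9-6| = 3, total = 9

Answer: 9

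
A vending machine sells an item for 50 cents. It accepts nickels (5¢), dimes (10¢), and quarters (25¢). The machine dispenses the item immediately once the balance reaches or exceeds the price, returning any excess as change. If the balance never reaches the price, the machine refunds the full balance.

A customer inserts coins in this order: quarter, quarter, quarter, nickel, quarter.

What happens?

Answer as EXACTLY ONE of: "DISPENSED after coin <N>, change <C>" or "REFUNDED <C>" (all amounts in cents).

Price: 50¢
Coin 1 (quarter, 25¢): balance = 25¢
Coin 2 (quarter, 25¢): balance = 50¢
  → balance >= price → DISPENSE, change = 50 - 50 = 0¢

Answer: DISPENSED after coin 2, change 0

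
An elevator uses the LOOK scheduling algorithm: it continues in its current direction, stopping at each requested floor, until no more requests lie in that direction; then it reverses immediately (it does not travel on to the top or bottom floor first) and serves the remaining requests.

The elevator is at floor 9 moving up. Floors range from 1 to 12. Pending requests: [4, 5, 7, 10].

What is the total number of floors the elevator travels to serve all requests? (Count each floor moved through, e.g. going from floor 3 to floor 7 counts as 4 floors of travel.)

Answer: 7

Derivation:
Start at floor 9 moving up, LOOK stop order: [10, 7, 5, 4]
  9 → 10: |10-9| = 1, total = 1
  10 → 7: |7-10| = 3, total = 4
  7 → 5: |5-7| = 2, total = 6
  5 → 4: |4-5| = 1, total = 7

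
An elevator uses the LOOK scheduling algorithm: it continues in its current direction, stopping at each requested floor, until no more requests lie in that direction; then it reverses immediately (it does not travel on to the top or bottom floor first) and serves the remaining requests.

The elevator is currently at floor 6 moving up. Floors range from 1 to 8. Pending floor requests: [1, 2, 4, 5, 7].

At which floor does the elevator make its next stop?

Current floor: 6, direction: up
Requests above: [7]
Requests below: [1, 2, 4, 5]
Moving up and requests lie above → nearest above is min([7]) = 7

Answer: 7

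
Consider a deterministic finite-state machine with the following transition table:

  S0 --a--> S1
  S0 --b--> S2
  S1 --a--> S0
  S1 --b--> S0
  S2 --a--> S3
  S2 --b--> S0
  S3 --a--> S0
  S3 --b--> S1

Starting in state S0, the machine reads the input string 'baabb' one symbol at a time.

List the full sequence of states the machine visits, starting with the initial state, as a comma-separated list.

Answer: S0, S2, S3, S0, S2, S0

Derivation:
Start: S0
  read 'b': S0 --b--> S2
  read 'a': S2 --a--> S3
  read 'a': S3 --a--> S0
  read 'b': S0 --b--> S2
  read 'b': S2 --b--> S0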